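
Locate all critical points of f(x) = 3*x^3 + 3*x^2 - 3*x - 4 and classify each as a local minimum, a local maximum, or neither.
f'(x) = 9*x^2 + 6*x - 3

Solve f'(x) = 0:
  Factor: 9*x^2 + 6*x - 3 = 3*(x + 1)*(3*x - 1) = 0.
  ⇒ x = -1, 1/3

f''(x) = 18*x + 6
Second-derivative test at each critical point:
  f''(-1) = -12 < 0 → local maximum
  f''(1/3) = 12 > 0 → local minimum

Critical points: x = -1 (local maximum); x = 1/3 (local minimum)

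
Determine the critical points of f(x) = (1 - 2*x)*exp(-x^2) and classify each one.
f'(x) = 2*(x*(2*x - 1) - 1)*exp(-x^2)

Solve f'(x) = 0:
  f'(x) = (4*x^2 - 2*x - 2)·exp(-x^2) and exp(-x^2) > 0 for every x, so f'(x) = 0 ⇔ 4*x^2 - 2*x - 2 = 0.
  Factor: 4*x^2 - 2*x - 2 = 2*(x - 1)*(2*x + 1) = 0.
  ⇒ x = -1/2, 1

f''(x) = 2*(2*x^2*(1 - 2*x) + 6*x - 1)*exp(-x^2)
Second-derivative test at each critical point:
  f''(-1/2) = -4.6728 < 0 → local maximum
  f''(1) = 2.2073 > 0 → local minimum

Critical points: x = -1/2 (local maximum); x = 1 (local minimum)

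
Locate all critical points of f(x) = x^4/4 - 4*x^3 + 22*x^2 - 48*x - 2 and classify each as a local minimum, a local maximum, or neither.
f'(x) = x^3 - 12*x^2 + 44*x - 48

Solve f'(x) = 0:
  Factor: x^3 - 12*x^2 + 44*x - 48 = (x - 6)*(x - 4)*(x - 2) = 0.
  ⇒ x = 2, 4, 6

f''(x) = 3*x^2 - 24*x + 44
Second-derivative test at each critical point:
  f''(2) = 8 > 0 → local minimum
  f''(4) = -4 < 0 → local maximum
  f''(6) = 8 > 0 → local minimum

Critical points: x = 2 (local minimum); x = 4 (local maximum); x = 6 (local minimum)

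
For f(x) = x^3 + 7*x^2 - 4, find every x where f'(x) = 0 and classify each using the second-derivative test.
f'(x) = x*(3*x + 14)

Solve f'(x) = 0:
  Factor: 3*x^2 + 14*x = x*(3*x + 14) = 0.
  ⇒ x = -14/3, 0

f''(x) = 6*x + 14
Second-derivative test at each critical point:
  f''(-14/3) = -14 < 0 → local maximum
  f''(0) = 14 > 0 → local minimum

Critical points: x = -14/3 (local maximum); x = 0 (local minimum)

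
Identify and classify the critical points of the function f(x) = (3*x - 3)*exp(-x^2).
f'(x) = 3*(-2*x*(x - 1) + 1)*exp(-x^2)

Solve f'(x) = 0:
  f'(x) = (-6*x^2 + 6*x + 3)·exp(-x^2) and exp(-x^2) > 0 for every x, so f'(x) = 0 ⇔ -6*x^2 + 6*x + 3 = 0.
  Factor: -6*x^2 + 6*x + 3 = -3*(2*x^2 - 2*x - 1); 2*x^2 - 2*x - 1 = 0 has no rational roots; quadratic formula: x = (2 ± √12)/4.
  ⇒ x = 1/2 - sqrt(3)/2 ≈ -0.3660, 1/2 + sqrt(3)/2 ≈ 1.3660

f''(x) = 6*(2*x^2*(x - 1) - 3*x + 1)*exp(-x^2)
Second-derivative test at each critical point:
  f''(-0.3660) = 9.0892 > 0 → local minimum
  f''(1.3660) = -1.6081 < 0 → local maximum

Critical points: x = 1/2 - sqrt(3)/2 ≈ -0.3660 (local minimum); x = 1/2 + sqrt(3)/2 ≈ 1.3660 (local maximum)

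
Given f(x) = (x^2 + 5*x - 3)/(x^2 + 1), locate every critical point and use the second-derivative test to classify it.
f'(x) = (-5*x^2 + 8*x + 5)/(x^4 + 2*x^2 + 1)

Solve f'(x) = 0:
  f'(x) = -(5*x^2 - 8*x - 5)/(x^2 + 1)^2; the denominator is positive wherever f is defined, so f'(x) = 0 ⇔ -5*x^2 + 8*x + 5 = 0.
  5*x^2 - 8*x - 5 = 0 has no rational roots; quadratic formula: x = (8 ± √164)/10.
  ⇒ x = 4/5 - sqrt(41)/5 ≈ -0.4806, 4/5 + sqrt(41)/5 ≈ 2.0806

f''(x) = 2*(5*x^3 - 12*x^2 - 15*x + 4)/(x^6 + 3*x^4 + 3*x^2 + 1)
Second-derivative test at each critical point:
  f''(-0.4806) = 8.4510 > 0 → local minimum
  f''(2.0806) = -0.4510 < 0 → local maximum

Critical points: x = 4/5 - sqrt(41)/5 ≈ -0.4806 (local minimum); x = 4/5 + sqrt(41)/5 ≈ 2.0806 (local maximum)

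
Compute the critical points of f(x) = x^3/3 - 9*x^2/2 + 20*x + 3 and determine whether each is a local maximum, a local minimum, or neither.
f'(x) = x^2 - 9*x + 20

Solve f'(x) = 0:
  Factor: x^2 - 9*x + 20 = (x - 5)*(x - 4) = 0.
  ⇒ x = 4, 5

f''(x) = 2*x - 9
Second-derivative test at each critical point:
  f''(4) = -1 < 0 → local maximum
  f''(5) = 1 > 0 → local minimum

Critical points: x = 4 (local maximum); x = 5 (local minimum)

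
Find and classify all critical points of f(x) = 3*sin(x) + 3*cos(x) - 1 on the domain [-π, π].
f'(x) = 3*sqrt(2)*cos(x + pi/4)

Solve f'(x) = 0 on [-π, π]:
  f'(x) = 0 ⇔ 3*cos(x) = 3*sin(x) ⇔ tan(x) = 1, i.e. x = arctan(1) + nπ; keep the solutions lying in [-π, π].
  ⇒ x = -3*pi/4 ≈ -2.3562, pi/4 ≈ 0.7854

f''(x) = -3*sqrt(2)*sin(x + pi/4)
Second-derivative test at each critical point:
  f''(-2.3562) = 4.2426 > 0 → local minimum
  f''(0.7854) = -4.2426 < 0 → local maximum

Critical points: x = -3*pi/4 ≈ -2.3562 (local minimum); x = pi/4 ≈ 0.7854 (local maximum)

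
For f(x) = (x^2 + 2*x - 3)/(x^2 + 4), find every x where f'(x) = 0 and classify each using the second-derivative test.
f'(x) = 2*(-x^2 + 7*x + 4)/(x^4 + 8*x^2 + 16)

Solve f'(x) = 0:
  f'(x) = -2*(x^2 - 7*x - 4)/(x^2 + 4)^2; the denominator is positive wherever f is defined, so f'(x) = 0 ⇔ -2*x^2 + 14*x + 8 = 0.
  Factor: -2*x^2 + 14*x + 8 = -2*(x^2 - 7*x - 4); x^2 - 7*x - 4 = 0 has no rational roots; quadratic formula: x = (7 ± √65)/2.
  ⇒ x = 7/2 - sqrt(65)/2 ≈ -0.5311, 7/2 + sqrt(65)/2 ≈ 7.5311

f''(x) = 2*(2*x^3 - 21*x^2 - 24*x + 28)/(x^6 + 12*x^4 + 48*x^2 + 64)
Second-derivative test at each critical point:
  f''(-0.5311) = 0.8794 > 0 → local minimum
  f''(7.5311) = -0.0044 < 0 → local maximum

Critical points: x = 7/2 - sqrt(65)/2 ≈ -0.5311 (local minimum); x = 7/2 + sqrt(65)/2 ≈ 7.5311 (local maximum)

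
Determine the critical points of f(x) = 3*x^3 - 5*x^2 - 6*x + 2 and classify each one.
f'(x) = 9*x^2 - 10*x - 6

Solve f'(x) = 0:
  9*x^2 - 10*x - 6 = 0 has no rational roots; quadratic formula: x = (10 ± √316)/18.
  ⇒ x = 5/9 - sqrt(79)/9 ≈ -0.4320, 5/9 + sqrt(79)/9 ≈ 1.5431

f''(x) = 18*x - 10
Second-derivative test at each critical point:
  f''(-0.4320) = -17.7764 < 0 → local maximum
  f''(1.5431) = 17.7764 > 0 → local minimum

Critical points: x = 5/9 - sqrt(79)/9 ≈ -0.4320 (local maximum); x = 5/9 + sqrt(79)/9 ≈ 1.5431 (local minimum)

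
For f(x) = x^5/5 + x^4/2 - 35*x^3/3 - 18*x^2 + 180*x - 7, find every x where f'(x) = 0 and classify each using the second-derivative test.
f'(x) = x^4 + 2*x^3 - 35*x^2 - 36*x + 180

Solve f'(x) = 0:
  Factor: x^4 + 2*x^3 - 35*x^2 - 36*x + 180 = (x - 5)*(x - 2)*(x + 3)*(x + 6) = 0.
  ⇒ x = -6, -3, 2, 5

f''(x) = 4*x^3 + 6*x^2 - 70*x - 36
Second-derivative test at each critical point:
  f''(-6) = -264 < 0 → local maximum
  f''(-3) = 120 > 0 → local minimum
  f''(2) = -120 < 0 → local maximum
  f''(5) = 264 > 0 → local minimum

Critical points: x = -6 (local maximum); x = -3 (local minimum); x = 2 (local maximum); x = 5 (local minimum)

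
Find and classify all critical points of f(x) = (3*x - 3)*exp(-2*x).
f'(x) = 3*(3 - 2*x)*exp(-2*x)

Solve f'(x) = 0:
  f'(x) = (9 - 6*x)·exp(-2*x) and exp(-2*x) > 0 for every x, so f'(x) = 0 ⇔ 9 - 6*x = 0.
  Factor: 9 - 6*x = -3*(2*x - 3) = 0.
  ⇒ x = 3/2

f''(x) = 12*(x - 2)*exp(-2*x)
Second-derivative test at each critical point:
  f''(3/2) = -0.2987 < 0 → local maximum

Critical points: x = 3/2 (local maximum)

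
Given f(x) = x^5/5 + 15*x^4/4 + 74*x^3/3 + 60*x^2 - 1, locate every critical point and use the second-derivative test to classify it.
f'(x) = x*(x^3 + 15*x^2 + 74*x + 120)

Solve f'(x) = 0:
  Factor: x^4 + 15*x^3 + 74*x^2 + 120*x = x*(x + 4)*(x + 5)*(x + 6) = 0.
  ⇒ x = -6, -5, -4, 0

f''(x) = 4*x^3 + 45*x^2 + 148*x + 120
Second-derivative test at each critical point:
  f''(-6) = -12 < 0 → local maximum
  f''(-5) = 5 > 0 → local minimum
  f''(-4) = -8 < 0 → local maximum
  f''(0) = 120 > 0 → local minimum

Critical points: x = -6 (local maximum); x = -5 (local minimum); x = -4 (local maximum); x = 0 (local minimum)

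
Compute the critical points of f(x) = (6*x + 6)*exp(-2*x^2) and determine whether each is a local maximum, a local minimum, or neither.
f'(x) = 6*(-4*x*(x + 1) + 1)*exp(-2*x^2)

Solve f'(x) = 0:
  f'(x) = (-24*x^2 - 24*x + 6)·exp(-2*x^2) and exp(-2*x^2) > 0 for every x, so f'(x) = 0 ⇔ -24*x^2 - 24*x + 6 = 0.
  Factor: -24*x^2 - 24*x + 6 = -6*(4*x^2 + 4*x - 1); 4*x^2 + 4*x - 1 = 0 has no rational roots; quadratic formula: x = (-4 ± √32)/8.
  ⇒ x = -sqrt(2)/2 - 1/2 ≈ -1.2071, -1/2 + sqrt(2)/2 ≈ 0.2071

f''(x) = 24*(4*x^2*(x + 1) - 3*x - 1)*exp(-2*x^2)
Second-derivative test at each critical point:
  f''(-1.2071) = 1.8412 > 0 → local minimum
  f''(0.2071) = -31.1508 < 0 → local maximum

Critical points: x = -sqrt(2)/2 - 1/2 ≈ -1.2071 (local minimum); x = -1/2 + sqrt(2)/2 ≈ 0.2071 (local maximum)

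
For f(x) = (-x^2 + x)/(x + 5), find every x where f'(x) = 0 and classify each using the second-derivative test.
f'(x) = (-x^2 - 10*x + 5)/(x^2 + 10*x + 25)

Solve f'(x) = 0:
  f'(x) = -(x^2 + 10*x - 5)/(x + 5)^2; the denominator is positive wherever f is defined, so f'(x) = 0 ⇔ -x^2 - 10*x + 5 = 0.
  x^2 + 10*x - 5 = 0 has no rational roots; quadratic formula: x = (-10 ± √120)/2.
  ⇒ x = -sqrt(30) - 5 ≈ -10.4772, -5 + sqrt(30) ≈ 0.4772

f''(x) = -60/(x^3 + 15*x^2 + 75*x + 125)
Second-derivative test at each critical point:
  f''(-10.4772) = 0.3651 > 0 → local minimum
  f''(0.4772) = -0.3651 < 0 → local maximum

Critical points: x = -sqrt(30) - 5 ≈ -10.4772 (local minimum); x = -5 + sqrt(30) ≈ 0.4772 (local maximum)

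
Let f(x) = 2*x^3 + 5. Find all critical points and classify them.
f'(x) = 6*x^2

Solve f'(x) = 0:
  ⇒ x = 0

f''(x) = 12*x
Second-derivative test at each critical point:
  f''(0) = 0, so the second-derivative test is inconclusive; use the first-derivative test: f'(-1/4) = 0.3750, f'(1/4) = 0.3750 — f' is positive on both sides (no sign change) → neither a local maximum nor a local minimum

Critical points: x = 0 (neither)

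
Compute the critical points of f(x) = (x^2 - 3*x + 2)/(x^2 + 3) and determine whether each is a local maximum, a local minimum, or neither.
f'(x) = (3*x^2 + 2*x - 9)/(x^4 + 6*x^2 + 9)

Solve f'(x) = 0:
  f'(x) = (3*x^2 + 2*x - 9)/(x^2 + 3)^2; the denominator is positive wherever f is defined, so f'(x) = 0 ⇔ 3*x^2 + 2*x - 9 = 0.
  3*x^2 + 2*x - 9 = 0 has no rational roots; quadratic formula: x = (-2 ± √112)/6.
  ⇒ x = -2*sqrt(7)/3 - 1/3 ≈ -2.0972, -1/3 + 2*sqrt(7)/3 ≈ 1.4305

f''(x) = 6*(-x^3 - x^2 + 9*x + 1)/(x^6 + 9*x^4 + 27*x^2 + 27)
Second-derivative test at each critical point:
  f''(-2.0972) = -0.1934 < 0 → local maximum
  f''(1.4305) = 0.4156 > 0 → local minimum

Critical points: x = -2*sqrt(7)/3 - 1/3 ≈ -2.0972 (local maximum); x = -1/3 + 2*sqrt(7)/3 ≈ 1.4305 (local minimum)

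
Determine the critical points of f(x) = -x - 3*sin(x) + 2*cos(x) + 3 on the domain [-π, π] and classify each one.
f'(x) = -2*sin(x) - 3*cos(x) - 1

Solve f'(x) = 0 on [-π, π]:
  f'(x) = 0 ⇔ -2*sin(x) - 3*cos(x) = 1. Write the left side as R·cos(x + φ) with R = √((-3)² + 2²) = sqrt(13), cos φ = -3*sqrt(13)/13, sin φ = 2*sqrt(13)/13; then cos(x + φ) = sqrt(13)/13. Solve for x and keep the solutions lying in [-π, π].
  ⇒ x = atan((-6*sqrt(3) - 2)/(-3 + 4*sqrt(3))) ≈ -1.2638, atan((-2 + 6*sqrt(3))/(-4*sqrt(3) - 3)) + pi ≈ 2.4398

f''(x) = 3*sin(x) - 2*cos(x)
Second-derivative test at each critical point:
  f''(-1.2638) = -3.4641 < 0 → local maximum
  f''(2.4398) = 3.4641 > 0 → local minimum

Critical points: x = atan((-6*sqrt(3) - 2)/(-3 + 4*sqrt(3))) ≈ -1.2638 (local maximum); x = atan((-2 + 6*sqrt(3))/(-4*sqrt(3) - 3)) + pi ≈ 2.4398 (local minimum)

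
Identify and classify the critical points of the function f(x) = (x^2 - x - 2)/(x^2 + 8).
f'(x) = (x^2 + 20*x - 8)/(x^4 + 16*x^2 + 64)

Solve f'(x) = 0:
  f'(x) = (x^2 + 20*x - 8)/(x^2 + 8)^2; the denominator is positive wherever f is defined, so f'(x) = 0 ⇔ x^2 + 20*x - 8 = 0.
  x^2 + 20*x - 8 = 0 has no rational roots; quadratic formula: x = (-20 ± √432)/2.
  ⇒ x = -6*sqrt(3) - 10 ≈ -20.3923, -10 + 6*sqrt(3) ≈ 0.3923

f''(x) = 2*(-x^3 - 30*x^2 + 24*x + 80)/(x^6 + 24*x^4 + 192*x^2 + 512)
Second-derivative test at each critical point:
  f''(-20.3923) = -1.157e-04 < 0 → local maximum
  f''(0.3923) = 0.3126 > 0 → local minimum

Critical points: x = -6*sqrt(3) - 10 ≈ -20.3923 (local maximum); x = -10 + 6*sqrt(3) ≈ 0.3923 (local minimum)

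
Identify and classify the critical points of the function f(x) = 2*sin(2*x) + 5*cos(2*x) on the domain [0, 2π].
f'(x) = -10*sin(2*x) + 4*cos(2*x)

Solve f'(x) = 0 on [0, 2π]:
  f'(x) = 0 ⇔ 2*cos(2*x) = 5*sin(2*x) ⇔ tan(2*x) = 2/5, i.e. 2*x = arctan(2/5) + nπ; keep the solutions lying in [0, 2π].
  ⇒ x = atan(2/5)/2 ≈ 0.1903, atan(2/5)/2 + pi/2 ≈ 1.7610, atan(2/5)/2 + pi ≈ 3.3318, atan(2/5)/2 + 3*pi/2 ≈ 4.9026

f''(x) = -8*sin(2*x) - 20*cos(2*x)
Second-derivative test at each critical point:
  f''(0.1903) = -21.5407 < 0 → local maximum
  f''(1.7610) = 21.5407 > 0 → local minimum
  f''(3.3318) = -21.5407 < 0 → local maximum
  f''(4.9026) = 21.5407 > 0 → local minimum

Critical points: x = atan(2/5)/2 ≈ 0.1903 (local maximum); x = atan(2/5)/2 + pi/2 ≈ 1.7610 (local minimum); x = atan(2/5)/2 + pi ≈ 3.3318 (local maximum); x = atan(2/5)/2 + 3*pi/2 ≈ 4.9026 (local minimum)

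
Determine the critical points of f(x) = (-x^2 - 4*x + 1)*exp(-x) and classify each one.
f'(x) = (x^2 + 2*x - 5)*exp(-x)

Solve f'(x) = 0:
  f'(x) = (x^2 + 2*x - 5)·exp(-x) and exp(-x) > 0 for every x, so f'(x) = 0 ⇔ x^2 + 2*x - 5 = 0.
  x^2 + 2*x - 5 = 0 has no rational roots; quadratic formula: x = (-2 ± √24)/2.
  ⇒ x = -sqrt(6) - 1 ≈ -3.4495, -1 + sqrt(6) ≈ 1.4495

f''(x) = (7 - x^2)*exp(-x)
Second-derivative test at each critical point:
  f''(-3.4495) = -154.2411 < 0 → local maximum
  f''(1.4495) = 1.1497 > 0 → local minimum

Critical points: x = -sqrt(6) - 1 ≈ -3.4495 (local maximum); x = -1 + sqrt(6) ≈ 1.4495 (local minimum)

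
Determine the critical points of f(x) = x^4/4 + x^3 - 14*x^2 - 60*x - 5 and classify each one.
f'(x) = x^3 + 3*x^2 - 28*x - 60

Solve f'(x) = 0:
  Factor: x^3 + 3*x^2 - 28*x - 60 = (x - 5)*(x + 2)*(x + 6) = 0.
  ⇒ x = -6, -2, 5

f''(x) = 3*x^2 + 6*x - 28
Second-derivative test at each critical point:
  f''(-6) = 44 > 0 → local minimum
  f''(-2) = -28 < 0 → local maximum
  f''(5) = 77 > 0 → local minimum

Critical points: x = -6 (local minimum); x = -2 (local maximum); x = 5 (local minimum)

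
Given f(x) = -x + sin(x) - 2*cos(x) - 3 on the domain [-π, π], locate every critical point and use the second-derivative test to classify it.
f'(x) = 2*sin(x) + cos(x) - 1

Solve f'(x) = 0 on [-π, π]:
  f'(x) = 0 ⇔ 2*sin(x) + cos(x) = 1. Write the left side as R·cos(x + φ) with R = √(1² + (-2)²) = sqrt(5), cos φ = sqrt(5)/5, sin φ = -2*sqrt(5)/5; then cos(x + φ) = sqrt(5)/5. Solve for x and keep the solutions lying in [-π, π].
  ⇒ x = 0, pi - atan(4/3) ≈ 2.2143

f''(x) = -sin(x) + 2*cos(x)
Second-derivative test at each critical point:
  f''(0) = 2 > 0 → local minimum
  f''(2.2143) = -2 < 0 → local maximum

Critical points: x = 0 (local minimum); x = pi - atan(4/3) ≈ 2.2143 (local maximum)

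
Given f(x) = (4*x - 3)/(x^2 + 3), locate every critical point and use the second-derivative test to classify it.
f'(x) = 2*(-2*x^2 + 3*x + 6)/(x^4 + 6*x^2 + 9)

Solve f'(x) = 0:
  f'(x) = -2*(2*x^2 - 3*x - 6)/(x^2 + 3)^2; the denominator is positive wherever f is defined, so f'(x) = 0 ⇔ -4*x^2 + 6*x + 12 = 0.
  Factor: -4*x^2 + 6*x + 12 = -2*(2*x^2 - 3*x - 6); 2*x^2 - 3*x - 6 = 0 has no rational roots; quadratic formula: x = (3 ± √57)/4.
  ⇒ x = 3/4 - sqrt(57)/4 ≈ -1.1375, 3/4 + sqrt(57)/4 ≈ 2.6375

f''(x) = 2*(4*x^2*(4*x - 3) + 3*(1 - 4*x)*(x^2 + 3))/(x^2 + 3)^3
Second-derivative test at each critical point:
  f''(-1.1375) = 0.8190 > 0 → local minimum
  f''(2.6375) = -0.1523 < 0 → local maximum

Critical points: x = 3/4 - sqrt(57)/4 ≈ -1.1375 (local minimum); x = 3/4 + sqrt(57)/4 ≈ 2.6375 (local maximum)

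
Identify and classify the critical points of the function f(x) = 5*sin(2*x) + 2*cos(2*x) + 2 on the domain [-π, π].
f'(x) = -4*sin(2*x) + 10*cos(2*x)

Solve f'(x) = 0 on [-π, π]:
  f'(x) = 0 ⇔ 5*cos(2*x) = 2*sin(2*x) ⇔ tan(2*x) = 5/2, i.e. 2*x = arctan(5/2) + nπ; keep the solutions lying in [-π, π].
  ⇒ x = -pi + atan(5/2)/2 ≈ -2.5464, -pi/2 + atan(5/2)/2 ≈ -0.9757, atan(5/2)/2 ≈ 0.5951, atan(5/2)/2 + pi/2 ≈ 2.1659

f''(x) = -20*sin(2*x) - 8*cos(2*x)
Second-derivative test at each critical point:
  f''(-2.5464) = -21.5407 < 0 → local maximum
  f''(-0.9757) = 21.5407 > 0 → local minimum
  f''(0.5951) = -21.5407 < 0 → local maximum
  f''(2.1659) = 21.5407 > 0 → local minimum

Critical points: x = -pi + atan(5/2)/2 ≈ -2.5464 (local maximum); x = -pi/2 + atan(5/2)/2 ≈ -0.9757 (local minimum); x = atan(5/2)/2 ≈ 0.5951 (local maximum); x = atan(5/2)/2 + pi/2 ≈ 2.1659 (local minimum)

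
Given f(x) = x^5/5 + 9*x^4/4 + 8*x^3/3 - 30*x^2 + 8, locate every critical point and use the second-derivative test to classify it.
f'(x) = x*(x^3 + 9*x^2 + 8*x - 60)

Solve f'(x) = 0:
  Factor: x^4 + 9*x^3 + 8*x^2 - 60*x = x*(x - 2)*(x + 5)*(x + 6) = 0.
  ⇒ x = -6, -5, 0, 2

f''(x) = 4*x^3 + 27*x^2 + 16*x - 60
Second-derivative test at each critical point:
  f''(-6) = -48 < 0 → local maximum
  f''(-5) = 35 > 0 → local minimum
  f''(0) = -60 < 0 → local maximum
  f''(2) = 112 > 0 → local minimum

Critical points: x = -6 (local maximum); x = -5 (local minimum); x = 0 (local maximum); x = 2 (local minimum)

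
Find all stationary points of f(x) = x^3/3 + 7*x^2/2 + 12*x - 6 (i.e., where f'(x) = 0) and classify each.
f'(x) = x^2 + 7*x + 12

Solve f'(x) = 0:
  Factor: x^2 + 7*x + 12 = (x + 3)*(x + 4) = 0.
  ⇒ x = -4, -3

f''(x) = 2*x + 7
Second-derivative test at each critical point:
  f''(-4) = -1 < 0 → local maximum
  f''(-3) = 1 > 0 → local minimum

Critical points: x = -4 (local maximum); x = -3 (local minimum)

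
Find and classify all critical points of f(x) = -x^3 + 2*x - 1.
f'(x) = 2 - 3*x^2

Solve f'(x) = 0:
  3*x^2 - 2 = 0 has no rational roots; quadratic formula: x = (0 ± √24)/6.
  ⇒ x = -sqrt(6)/3 ≈ -0.8165, sqrt(6)/3 ≈ 0.8165

f''(x) = -6*x
Second-derivative test at each critical point:
  f''(-0.8165) = 4.8990 > 0 → local minimum
  f''(0.8165) = -4.8990 < 0 → local maximum

Critical points: x = -sqrt(6)/3 ≈ -0.8165 (local minimum); x = sqrt(6)/3 ≈ 0.8165 (local maximum)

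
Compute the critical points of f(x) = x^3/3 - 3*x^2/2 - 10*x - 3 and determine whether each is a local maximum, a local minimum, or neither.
f'(x) = x^2 - 3*x - 10

Solve f'(x) = 0:
  Factor: x^2 - 3*x - 10 = (x - 5)*(x + 2) = 0.
  ⇒ x = -2, 5

f''(x) = 2*x - 3
Second-derivative test at each critical point:
  f''(-2) = -7 < 0 → local maximum
  f''(5) = 7 > 0 → local minimum

Critical points: x = -2 (local maximum); x = 5 (local minimum)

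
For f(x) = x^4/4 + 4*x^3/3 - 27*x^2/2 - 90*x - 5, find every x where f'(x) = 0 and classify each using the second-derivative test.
f'(x) = x^3 + 4*x^2 - 27*x - 90

Solve f'(x) = 0:
  Factor: x^3 + 4*x^2 - 27*x - 90 = (x - 5)*(x + 3)*(x + 6) = 0.
  ⇒ x = -6, -3, 5

f''(x) = 3*x^2 + 8*x - 27
Second-derivative test at each critical point:
  f''(-6) = 33 > 0 → local minimum
  f''(-3) = -24 < 0 → local maximum
  f''(5) = 88 > 0 → local minimum

Critical points: x = -6 (local minimum); x = -3 (local maximum); x = 5 (local minimum)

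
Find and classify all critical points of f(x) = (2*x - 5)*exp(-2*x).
f'(x) = 4*(3 - x)*exp(-2*x)

Solve f'(x) = 0:
  f'(x) = (12 - 4*x)·exp(-2*x) and exp(-2*x) > 0 for every x, so f'(x) = 0 ⇔ 12 - 4*x = 0.
  Factor: 12 - 4*x = -4*(x - 3) = 0.
  ⇒ x = 3

f''(x) = 4*(2*x - 7)*exp(-2*x)
Second-derivative test at each critical point:
  f''(3) = -0.0099 < 0 → local maximum

Critical points: x = 3 (local maximum)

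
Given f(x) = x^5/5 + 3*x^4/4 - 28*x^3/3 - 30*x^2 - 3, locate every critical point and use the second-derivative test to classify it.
f'(x) = x*(x^3 + 3*x^2 - 28*x - 60)

Solve f'(x) = 0:
  Factor: x^4 + 3*x^3 - 28*x^2 - 60*x = x*(x - 5)*(x + 2)*(x + 6) = 0.
  ⇒ x = -6, -2, 0, 5

f''(x) = 4*x^3 + 9*x^2 - 56*x - 60
Second-derivative test at each critical point:
  f''(-6) = -264 < 0 → local maximum
  f''(-2) = 56 > 0 → local minimum
  f''(0) = -60 < 0 → local maximum
  f''(5) = 385 > 0 → local minimum

Critical points: x = -6 (local maximum); x = -2 (local minimum); x = 0 (local maximum); x = 5 (local minimum)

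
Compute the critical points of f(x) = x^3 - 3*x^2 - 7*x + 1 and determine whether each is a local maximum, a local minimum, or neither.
f'(x) = 3*x^2 - 6*x - 7

Solve f'(x) = 0:
  3*x^2 - 6*x - 7 = 0 has no rational roots; quadratic formula: x = (6 ± √120)/6.
  ⇒ x = 1 - sqrt(30)/3 ≈ -0.8257, 1 + sqrt(30)/3 ≈ 2.8257

f''(x) = 6*x - 6
Second-derivative test at each critical point:
  f''(-0.8257) = -10.9545 < 0 → local maximum
  f''(2.8257) = 10.9545 > 0 → local minimum

Critical points: x = 1 - sqrt(30)/3 ≈ -0.8257 (local maximum); x = 1 + sqrt(30)/3 ≈ 2.8257 (local minimum)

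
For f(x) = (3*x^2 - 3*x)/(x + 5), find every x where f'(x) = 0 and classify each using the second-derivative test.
f'(x) = 3*(x^2 + 10*x - 5)/(x^2 + 10*x + 25)

Solve f'(x) = 0:
  f'(x) = 3*(x^2 + 10*x - 5)/(x + 5)^2; the denominator is positive wherever f is defined, so f'(x) = 0 ⇔ 3*x^2 + 30*x - 15 = 0.
  Factor: 3*x^2 + 30*x - 15 = 3*(x^2 + 10*x - 5); x^2 + 10*x - 5 = 0 has no rational roots; quadratic formula: x = (-10 ± √120)/2.
  ⇒ x = -sqrt(30) - 5 ≈ -10.4772, -5 + sqrt(30) ≈ 0.4772

f''(x) = 180/(x^3 + 15*x^2 + 75*x + 125)
Second-derivative test at each critical point:
  f''(-10.4772) = -1.0954 < 0 → local maximum
  f''(0.4772) = 1.0954 > 0 → local minimum

Critical points: x = -sqrt(30) - 5 ≈ -10.4772 (local maximum); x = -5 + sqrt(30) ≈ 0.4772 (local minimum)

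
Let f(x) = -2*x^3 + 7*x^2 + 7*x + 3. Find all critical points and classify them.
f'(x) = -6*x^2 + 14*x + 7

Solve f'(x) = 0:
  6*x^2 - 14*x - 7 = 0 has no rational roots; quadratic formula: x = (14 ± √364)/12.
  ⇒ x = 7/6 - sqrt(91)/6 ≈ -0.4232, 7/6 + sqrt(91)/6 ≈ 2.7566

f''(x) = 14 - 12*x
Second-derivative test at each critical point:
  f''(-0.4232) = 19.0788 > 0 → local minimum
  f''(2.7566) = -19.0788 < 0 → local maximum

Critical points: x = 7/6 - sqrt(91)/6 ≈ -0.4232 (local minimum); x = 7/6 + sqrt(91)/6 ≈ 2.7566 (local maximum)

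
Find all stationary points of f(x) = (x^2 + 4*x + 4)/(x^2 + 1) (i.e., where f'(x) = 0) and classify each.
f'(x) = 2*(-2*x^2 - 3*x + 2)/(x^4 + 2*x^2 + 1)

Solve f'(x) = 0:
  f'(x) = -2*(x + 2)*(2*x - 1)/(x^2 + 1)^2; the denominator is positive wherever f is defined, so f'(x) = 0 ⇔ -4*x^2 - 6*x + 4 = 0.
  Factor: -4*x^2 - 6*x + 4 = -2*(x + 2)*(2*x - 1) = 0.
  ⇒ x = -2, 1/2

f''(x) = 2*(4*x^3 + 9*x^2 - 12*x - 3)/(x^6 + 3*x^4 + 3*x^2 + 1)
Second-derivative test at each critical point:
  f''(-2) = 2/5 > 0 → local minimum
  f''(1/2) = -32/5 < 0 → local maximum

Critical points: x = -2 (local minimum); x = 1/2 (local maximum)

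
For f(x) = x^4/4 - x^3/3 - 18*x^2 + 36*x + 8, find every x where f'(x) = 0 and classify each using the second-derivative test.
f'(x) = x^3 - x^2 - 36*x + 36

Solve f'(x) = 0:
  Factor: x^3 - x^2 - 36*x + 36 = (x - 6)*(x - 1)*(x + 6) = 0.
  ⇒ x = -6, 1, 6

f''(x) = 3*x^2 - 2*x - 36
Second-derivative test at each critical point:
  f''(-6) = 84 > 0 → local minimum
  f''(1) = -35 < 0 → local maximum
  f''(6) = 60 > 0 → local minimum

Critical points: x = -6 (local minimum); x = 1 (local maximum); x = 6 (local minimum)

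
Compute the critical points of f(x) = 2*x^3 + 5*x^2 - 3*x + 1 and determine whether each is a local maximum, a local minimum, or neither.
f'(x) = 6*x^2 + 10*x - 3

Solve f'(x) = 0:
  6*x^2 + 10*x - 3 = 0 has no rational roots; quadratic formula: x = (-10 ± √172)/12.
  ⇒ x = -sqrt(43)/6 - 5/6 ≈ -1.9262, -5/6 + sqrt(43)/6 ≈ 0.2596

f''(x) = 12*x + 10
Second-derivative test at each critical point:
  f''(-1.9262) = -13.1149 < 0 → local maximum
  f''(0.2596) = 13.1149 > 0 → local minimum

Critical points: x = -sqrt(43)/6 - 5/6 ≈ -1.9262 (local maximum); x = -5/6 + sqrt(43)/6 ≈ 0.2596 (local minimum)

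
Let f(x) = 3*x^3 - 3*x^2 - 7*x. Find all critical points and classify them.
f'(x) = 9*x^2 - 6*x - 7

Solve f'(x) = 0:
  9*x^2 - 6*x - 7 = 0 has no rational roots; quadratic formula: x = (6 ± √288)/18.
  ⇒ x = 1/3 - 2*sqrt(2)/3 ≈ -0.6095, 1/3 + 2*sqrt(2)/3 ≈ 1.2761

f''(x) = 18*x - 6
Second-derivative test at each critical point:
  f''(-0.6095) = -16.9706 < 0 → local maximum
  f''(1.2761) = 16.9706 > 0 → local minimum

Critical points: x = 1/3 - 2*sqrt(2)/3 ≈ -0.6095 (local maximum); x = 1/3 + 2*sqrt(2)/3 ≈ 1.2761 (local minimum)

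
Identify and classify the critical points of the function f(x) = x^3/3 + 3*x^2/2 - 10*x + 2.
f'(x) = x^2 + 3*x - 10

Solve f'(x) = 0:
  Factor: x^2 + 3*x - 10 = (x - 2)*(x + 5) = 0.
  ⇒ x = -5, 2

f''(x) = 2*x + 3
Second-derivative test at each critical point:
  f''(-5) = -7 < 0 → local maximum
  f''(2) = 7 > 0 → local minimum

Critical points: x = -5 (local maximum); x = 2 (local minimum)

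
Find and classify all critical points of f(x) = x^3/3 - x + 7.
f'(x) = x^2 - 1

Solve f'(x) = 0:
  Factor: x^2 - 1 = (x - 1)*(x + 1) = 0.
  ⇒ x = -1, 1

f''(x) = 2*x
Second-derivative test at each critical point:
  f''(-1) = -2 < 0 → local maximum
  f''(1) = 2 > 0 → local minimum

Critical points: x = -1 (local maximum); x = 1 (local minimum)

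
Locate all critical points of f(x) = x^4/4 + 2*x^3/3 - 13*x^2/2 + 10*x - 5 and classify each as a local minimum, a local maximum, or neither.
f'(x) = x^3 + 2*x^2 - 13*x + 10

Solve f'(x) = 0:
  Factor: x^3 + 2*x^2 - 13*x + 10 = (x - 2)*(x - 1)*(x + 5) = 0.
  ⇒ x = -5, 1, 2

f''(x) = 3*x^2 + 4*x - 13
Second-derivative test at each critical point:
  f''(-5) = 42 > 0 → local minimum
  f''(1) = -6 < 0 → local maximum
  f''(2) = 7 > 0 → local minimum

Critical points: x = -5 (local minimum); x = 1 (local maximum); x = 2 (local minimum)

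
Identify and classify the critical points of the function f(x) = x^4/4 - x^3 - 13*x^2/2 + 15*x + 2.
f'(x) = x^3 - 3*x^2 - 13*x + 15

Solve f'(x) = 0:
  Factor: x^3 - 3*x^2 - 13*x + 15 = (x - 5)*(x - 1)*(x + 3) = 0.
  ⇒ x = -3, 1, 5

f''(x) = 3*x^2 - 6*x - 13
Second-derivative test at each critical point:
  f''(-3) = 32 > 0 → local minimum
  f''(1) = -16 < 0 → local maximum
  f''(5) = 32 > 0 → local minimum

Critical points: x = -3 (local minimum); x = 1 (local maximum); x = 5 (local minimum)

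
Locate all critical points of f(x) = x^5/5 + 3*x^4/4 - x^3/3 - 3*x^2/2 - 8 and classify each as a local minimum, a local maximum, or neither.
f'(x) = x*(x^3 + 3*x^2 - x - 3)

Solve f'(x) = 0:
  Factor: x^4 + 3*x^3 - x^2 - 3*x = x*(x - 1)*(x + 1)*(x + 3) = 0.
  ⇒ x = -3, -1, 0, 1

f''(x) = 4*x^3 + 9*x^2 - 2*x - 3
Second-derivative test at each critical point:
  f''(-3) = -24 < 0 → local maximum
  f''(-1) = 4 > 0 → local minimum
  f''(0) = -3 < 0 → local maximum
  f''(1) = 8 > 0 → local minimum

Critical points: x = -3 (local maximum); x = -1 (local minimum); x = 0 (local maximum); x = 1 (local minimum)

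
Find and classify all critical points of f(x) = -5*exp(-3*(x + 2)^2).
f'(x) = 30*(x + 2)*exp(-3*(x + 2)^2)

Solve f'(x) = 0:
  f'(x) = (30*x + 60)·exp(-3*(x + 2)^2) and exp(-3*(x + 2)^2) > 0 for every x, so f'(x) = 0 ⇔ 30*x + 60 = 0.
  Factor: 30*x + 60 = 30*(x + 2) = 0.
  ⇒ x = -2

f''(x) = 30*(1 - 6*(x + 2)^2)*exp(-3*(x + 2)^2)
Second-derivative test at each critical point:
  f''(-2) = 30 > 0 → local minimum

Critical points: x = -2 (local minimum)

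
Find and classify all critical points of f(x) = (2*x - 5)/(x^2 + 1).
f'(x) = 2*(-x^2 + 5*x + 1)/(x^4 + 2*x^2 + 1)

Solve f'(x) = 0:
  f'(x) = -2*(x^2 - 5*x - 1)/(x^2 + 1)^2; the denominator is positive wherever f is defined, so f'(x) = 0 ⇔ -2*x^2 + 10*x + 2 = 0.
  Factor: -2*x^2 + 10*x + 2 = -2*(x^2 - 5*x - 1); x^2 - 5*x - 1 = 0 has no rational roots; quadratic formula: x = (5 ± √29)/2.
  ⇒ x = 5/2 - sqrt(29)/2 ≈ -0.1926, 5/2 + sqrt(29)/2 ≈ 5.1926

f''(x) = 2*(4*x^2*(2*x - 5) + (5 - 6*x)*(x^2 + 1))/(x^2 + 1)^3
Second-derivative test at each critical point:
  f''(-0.1926) = 10.0138 > 0 → local minimum
  f''(5.1926) = -0.0138 < 0 → local maximum

Critical points: x = 5/2 - sqrt(29)/2 ≈ -0.1926 (local minimum); x = 5/2 + sqrt(29)/2 ≈ 5.1926 (local maximum)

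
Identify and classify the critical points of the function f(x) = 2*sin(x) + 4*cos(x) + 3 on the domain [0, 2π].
f'(x) = -4*sin(x) + 2*cos(x)

Solve f'(x) = 0 on [0, 2π]:
  f'(x) = 0 ⇔ 2*cos(x) = 4*sin(x) ⇔ tan(x) = 1/2, i.e. x = arctan(1/2) + nπ; keep the solutions lying in [0, 2π].
  ⇒ x = atan(1/2) ≈ 0.4636, atan(1/2) + pi ≈ 3.6052

f''(x) = -2*sin(x) - 4*cos(x)
Second-derivative test at each critical point:
  f''(0.4636) = -4.4721 < 0 → local maximum
  f''(3.6052) = 4.4721 > 0 → local minimum

Critical points: x = atan(1/2) ≈ 0.4636 (local maximum); x = atan(1/2) + pi ≈ 3.6052 (local minimum)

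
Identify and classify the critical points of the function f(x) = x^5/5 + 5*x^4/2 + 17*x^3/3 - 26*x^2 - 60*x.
f'(x) = x^4 + 10*x^3 + 17*x^2 - 52*x - 60

Solve f'(x) = 0:
  Factor: x^4 + 10*x^3 + 17*x^2 - 52*x - 60 = (x - 2)*(x + 1)*(x + 5)*(x + 6) = 0.
  ⇒ x = -6, -5, -1, 2

f''(x) = 4*x^3 + 30*x^2 + 34*x - 52
Second-derivative test at each critical point:
  f''(-6) = -40 < 0 → local maximum
  f''(-5) = 28 > 0 → local minimum
  f''(-1) = -60 < 0 → local maximum
  f''(2) = 168 > 0 → local minimum

Critical points: x = -6 (local maximum); x = -5 (local minimum); x = -1 (local maximum); x = 2 (local minimum)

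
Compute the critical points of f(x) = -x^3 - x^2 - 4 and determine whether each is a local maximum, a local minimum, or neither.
f'(x) = x*(-3*x - 2)

Solve f'(x) = 0:
  Factor: -3*x^2 - 2*x = -x*(3*x + 2) = 0.
  ⇒ x = -2/3, 0

f''(x) = -6*x - 2
Second-derivative test at each critical point:
  f''(-2/3) = 2 > 0 → local minimum
  f''(0) = -2 < 0 → local maximum

Critical points: x = -2/3 (local minimum); x = 0 (local maximum)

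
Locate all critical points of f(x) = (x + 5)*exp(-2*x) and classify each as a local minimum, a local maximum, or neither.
f'(x) = (-2*x - 9)*exp(-2*x)

Solve f'(x) = 0:
  f'(x) = (-2*x - 9)·exp(-2*x) and exp(-2*x) > 0 for every x, so f'(x) = 0 ⇔ -2*x - 9 = 0.
  -2*x - 9 = 0.
  ⇒ x = -9/2

f''(x) = 4*(x + 4)*exp(-2*x)
Second-derivative test at each critical point:
  f''(-9/2) = -16206.1679 < 0 → local maximum

Critical points: x = -9/2 (local maximum)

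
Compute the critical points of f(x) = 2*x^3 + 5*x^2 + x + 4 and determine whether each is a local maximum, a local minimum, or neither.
f'(x) = 6*x^2 + 10*x + 1

Solve f'(x) = 0:
  6*x^2 + 10*x + 1 = 0 has no rational roots; quadratic formula: x = (-10 ± √76)/12.
  ⇒ x = -5/6 - sqrt(19)/6 ≈ -1.5598, -5/6 + sqrt(19)/6 ≈ -0.1069

f''(x) = 12*x + 10
Second-derivative test at each critical point:
  f''(-1.5598) = -8.7178 < 0 → local maximum
  f''(-0.1069) = 8.7178 > 0 → local minimum

Critical points: x = -5/6 - sqrt(19)/6 ≈ -1.5598 (local maximum); x = -5/6 + sqrt(19)/6 ≈ -0.1069 (local minimum)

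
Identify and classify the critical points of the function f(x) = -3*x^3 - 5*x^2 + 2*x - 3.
f'(x) = -9*x^2 - 10*x + 2

Solve f'(x) = 0:
  9*x^2 + 10*x - 2 = 0 has no rational roots; quadratic formula: x = (-10 ± √172)/18.
  ⇒ x = -sqrt(43)/9 - 5/9 ≈ -1.2842, -5/9 + sqrt(43)/9 ≈ 0.1730

f''(x) = -18*x - 10
Second-derivative test at each critical point:
  f''(-1.2842) = 13.1149 > 0 → local minimum
  f''(0.1730) = -13.1149 < 0 → local maximum

Critical points: x = -sqrt(43)/9 - 5/9 ≈ -1.2842 (local minimum); x = -5/9 + sqrt(43)/9 ≈ 0.1730 (local maximum)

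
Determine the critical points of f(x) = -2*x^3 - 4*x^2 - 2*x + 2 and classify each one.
f'(x) = -6*x^2 - 8*x - 2

Solve f'(x) = 0:
  Factor: -6*x^2 - 8*x - 2 = -2*(x + 1)*(3*x + 1) = 0.
  ⇒ x = -1, -1/3

f''(x) = -12*x - 8
Second-derivative test at each critical point:
  f''(-1) = 4 > 0 → local minimum
  f''(-1/3) = -4 < 0 → local maximum

Critical points: x = -1 (local minimum); x = -1/3 (local maximum)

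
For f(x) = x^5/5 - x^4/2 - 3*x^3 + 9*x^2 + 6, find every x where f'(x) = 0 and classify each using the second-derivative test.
f'(x) = x*(x^3 - 2*x^2 - 9*x + 18)

Solve f'(x) = 0:
  Factor: x^4 - 2*x^3 - 9*x^2 + 18*x = x*(x - 3)*(x - 2)*(x + 3) = 0.
  ⇒ x = -3, 0, 2, 3

f''(x) = 4*x^3 - 6*x^2 - 18*x + 18
Second-derivative test at each critical point:
  f''(-3) = -90 < 0 → local maximum
  f''(0) = 18 > 0 → local minimum
  f''(2) = -10 < 0 → local maximum
  f''(3) = 18 > 0 → local minimum

Critical points: x = -3 (local maximum); x = 0 (local minimum); x = 2 (local maximum); x = 3 (local minimum)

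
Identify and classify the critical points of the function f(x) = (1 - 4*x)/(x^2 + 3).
f'(x) = 2*(2*x^2 - x - 6)/(x^4 + 6*x^2 + 9)

Solve f'(x) = 0:
  f'(x) = 2*(x - 2)*(2*x + 3)/(x^2 + 3)^2; the denominator is positive wherever f is defined, so f'(x) = 0 ⇔ 4*x^2 - 2*x - 12 = 0.
  Factor: 4*x^2 - 2*x - 12 = 2*(x - 2)*(2*x + 3) = 0.
  ⇒ x = -3/2, 2

f''(x) = 2*(4*x^2*(1 - 4*x) + (12*x - 1)*(x^2 + 3))/(x^2 + 3)^3
Second-derivative test at each critical point:
  f''(-3/2) = -32/63 < 0 → local maximum
  f''(2) = 2/7 > 0 → local minimum

Critical points: x = -3/2 (local maximum); x = 2 (local minimum)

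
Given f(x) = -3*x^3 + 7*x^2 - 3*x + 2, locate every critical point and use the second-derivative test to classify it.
f'(x) = -9*x^2 + 14*x - 3

Solve f'(x) = 0:
  9*x^2 - 14*x + 3 = 0 has no rational roots; quadratic formula: x = (14 ± √88)/18.
  ⇒ x = 7/9 - sqrt(22)/9 ≈ 0.2566, sqrt(22)/9 + 7/9 ≈ 1.2989

f''(x) = 14 - 18*x
Second-derivative test at each critical point:
  f''(0.2566) = 9.3808 > 0 → local minimum
  f''(1.2989) = -9.3808 < 0 → local maximum

Critical points: x = 7/9 - sqrt(22)/9 ≈ 0.2566 (local minimum); x = sqrt(22)/9 + 7/9 ≈ 1.2989 (local maximum)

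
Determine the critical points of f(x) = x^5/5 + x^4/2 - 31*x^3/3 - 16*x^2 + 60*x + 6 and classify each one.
f'(x) = x^4 + 2*x^3 - 31*x^2 - 32*x + 60

Solve f'(x) = 0:
  Factor: x^4 + 2*x^3 - 31*x^2 - 32*x + 60 = (x - 5)*(x - 1)*(x + 2)*(x + 6) = 0.
  ⇒ x = -6, -2, 1, 5

f''(x) = 4*x^3 + 6*x^2 - 62*x - 32
Second-derivative test at each critical point:
  f''(-6) = -308 < 0 → local maximum
  f''(-2) = 84 > 0 → local minimum
  f''(1) = -84 < 0 → local maximum
  f''(5) = 308 > 0 → local minimum

Critical points: x = -6 (local maximum); x = -2 (local minimum); x = 1 (local maximum); x = 5 (local minimum)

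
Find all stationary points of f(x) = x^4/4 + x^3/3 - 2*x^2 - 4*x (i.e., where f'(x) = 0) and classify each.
f'(x) = x^3 + x^2 - 4*x - 4

Solve f'(x) = 0:
  Factor: x^3 + x^2 - 4*x - 4 = (x - 2)*(x + 1)*(x + 2) = 0.
  ⇒ x = -2, -1, 2

f''(x) = 3*x^2 + 2*x - 4
Second-derivative test at each critical point:
  f''(-2) = 4 > 0 → local minimum
  f''(-1) = -3 < 0 → local maximum
  f''(2) = 12 > 0 → local minimum

Critical points: x = -2 (local minimum); x = -1 (local maximum); x = 2 (local minimum)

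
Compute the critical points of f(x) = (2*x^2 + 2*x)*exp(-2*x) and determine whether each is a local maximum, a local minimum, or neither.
f'(x) = 2*(1 - 2*x^2)*exp(-2*x)

Solve f'(x) = 0:
  f'(x) = (2 - 4*x^2)·exp(-2*x) and exp(-2*x) > 0 for every x, so f'(x) = 0 ⇔ 2 - 4*x^2 = 0.
  Factor: 2 - 4*x^2 = -2*(2*x^2 - 1); 2*x^2 - 1 = 0 has no rational roots; quadratic formula: x = (0 ± √8)/4.
  ⇒ x = -sqrt(2)/2 ≈ -0.7071, sqrt(2)/2 ≈ 0.7071

f''(x) = 4*(2*x^2 - 2*x - 1)*exp(-2*x)
Second-derivative test at each critical point:
  f''(-0.7071) = 23.2681 > 0 → local minimum
  f''(0.7071) = -1.3753 < 0 → local maximum

Critical points: x = -sqrt(2)/2 ≈ -0.7071 (local minimum); x = sqrt(2)/2 ≈ 0.7071 (local maximum)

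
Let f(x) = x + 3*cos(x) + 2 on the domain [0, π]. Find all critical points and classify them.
f'(x) = 1 - 3*sin(x)

Solve f'(x) = 0 on [0, π]:
  f'(x) = 0 ⇔ sin(x) = 1/3, i.e. x = arcsin(1/3) + 2nπ or x = π − arcsin(1/3) + 2nπ; keep the solutions lying in [0, π].
  ⇒ x = asin(1/3) ≈ 0.3398, pi - asin(1/3) ≈ 2.8018

f''(x) = -3*cos(x)
Second-derivative test at each critical point:
  f''(0.3398) = -2.8284 < 0 → local maximum
  f''(2.8018) = 2.8284 > 0 → local minimum

Critical points: x = asin(1/3) ≈ 0.3398 (local maximum); x = pi - asin(1/3) ≈ 2.8018 (local minimum)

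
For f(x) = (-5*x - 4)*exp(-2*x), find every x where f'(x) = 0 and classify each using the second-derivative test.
f'(x) = (10*x + 3)*exp(-2*x)

Solve f'(x) = 0:
  f'(x) = (10*x + 3)·exp(-2*x) and exp(-2*x) > 0 for every x, so f'(x) = 0 ⇔ 10*x + 3 = 0.
  10*x + 3 = 0.
  ⇒ x = -3/10

f''(x) = 4*(1 - 5*x)*exp(-2*x)
Second-derivative test at each critical point:
  f''(-3/10) = 18.2212 > 0 → local minimum

Critical points: x = -3/10 (local minimum)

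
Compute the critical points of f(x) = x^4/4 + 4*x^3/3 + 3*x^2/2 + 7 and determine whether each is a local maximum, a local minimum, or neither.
f'(x) = x*(x^2 + 4*x + 3)

Solve f'(x) = 0:
  Factor: x^3 + 4*x^2 + 3*x = x*(x + 1)*(x + 3) = 0.
  ⇒ x = -3, -1, 0

f''(x) = 3*x^2 + 8*x + 3
Second-derivative test at each critical point:
  f''(-3) = 6 > 0 → local minimum
  f''(-1) = -2 < 0 → local maximum
  f''(0) = 3 > 0 → local minimum

Critical points: x = -3 (local minimum); x = -1 (local maximum); x = 0 (local minimum)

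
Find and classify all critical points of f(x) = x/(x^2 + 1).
f'(x) = (1 - x^2)/(x^4 + 2*x^2 + 1)

Solve f'(x) = 0:
  f'(x) = -(x - 1)*(x + 1)/(x^2 + 1)^2; the denominator is positive wherever f is defined, so f'(x) = 0 ⇔ 1 - x^2 = 0.
  Factor: 1 - x^2 = -(x - 1)*(x + 1) = 0.
  ⇒ x = -1, 1

f''(x) = 2*x*(x^2 - 3)/(x^2 + 1)^3
Second-derivative test at each critical point:
  f''(-1) = 1/2 > 0 → local minimum
  f''(1) = -1/2 < 0 → local maximum

Critical points: x = -1 (local minimum); x = 1 (local maximum)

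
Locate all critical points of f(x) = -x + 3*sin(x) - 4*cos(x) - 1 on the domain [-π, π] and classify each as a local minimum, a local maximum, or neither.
f'(x) = 4*sin(x) + 3*cos(x) - 1

Solve f'(x) = 0 on [-π, π]:
  f'(x) = 0 ⇔ 4*sin(x) + 3*cos(x) = 1. Write the left side as R·cos(x + φ) with R = √(3² + (-4)²) = 5, cos φ = 3/5, sin φ = -4/5; then cos(x + φ) = 1/5. Solve for x and keep the solutions lying in [-π, π].
  ⇒ x = atan((4 - 6*sqrt(6))/(3 + 8*sqrt(6))) ≈ -0.4421, atan((4 + 6*sqrt(6))/(3 - 8*sqrt(6))) + pi ≈ 2.2967

f''(x) = -3*sin(x) + 4*cos(x)
Second-derivative test at each critical point:
  f''(-0.4421) = 4.8990 > 0 → local minimum
  f''(2.2967) = -4.8990 < 0 → local maximum

Critical points: x = atan((4 - 6*sqrt(6))/(3 + 8*sqrt(6))) ≈ -0.4421 (local minimum); x = atan((4 + 6*sqrt(6))/(3 - 8*sqrt(6))) + pi ≈ 2.2967 (local maximum)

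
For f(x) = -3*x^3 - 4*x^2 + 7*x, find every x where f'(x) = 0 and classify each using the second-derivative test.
f'(x) = -9*x^2 - 8*x + 7

Solve f'(x) = 0:
  9*x^2 + 8*x - 7 = 0 has no rational roots; quadratic formula: x = (-8 ± √316)/18.
  ⇒ x = -sqrt(79)/9 - 4/9 ≈ -1.4320, -4/9 + sqrt(79)/9 ≈ 0.5431

f''(x) = -18*x - 8
Second-derivative test at each critical point:
  f''(-1.4320) = 17.7764 > 0 → local minimum
  f''(0.5431) = -17.7764 < 0 → local maximum

Critical points: x = -sqrt(79)/9 - 4/9 ≈ -1.4320 (local minimum); x = -4/9 + sqrt(79)/9 ≈ 0.5431 (local maximum)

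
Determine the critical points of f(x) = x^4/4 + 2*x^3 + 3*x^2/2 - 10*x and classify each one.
f'(x) = x^3 + 6*x^2 + 3*x - 10

Solve f'(x) = 0:
  Factor: x^3 + 6*x^2 + 3*x - 10 = (x - 1)*(x + 2)*(x + 5) = 0.
  ⇒ x = -5, -2, 1

f''(x) = 3*x^2 + 12*x + 3
Second-derivative test at each critical point:
  f''(-5) = 18 > 0 → local minimum
  f''(-2) = -9 < 0 → local maximum
  f''(1) = 18 > 0 → local minimum

Critical points: x = -5 (local minimum); x = -2 (local maximum); x = 1 (local minimum)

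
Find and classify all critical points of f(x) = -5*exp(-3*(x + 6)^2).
f'(x) = 30*(x + 6)*exp(-3*(x + 6)^2)

Solve f'(x) = 0:
  f'(x) = (30*x + 180)·exp(-3*(x + 6)^2) and exp(-3*(x + 6)^2) > 0 for every x, so f'(x) = 0 ⇔ 30*x + 180 = 0.
  Factor: 30*x + 180 = 30*(x + 6) = 0.
  ⇒ x = -6

f''(x) = 30*(1 - 6*(x + 6)^2)*exp(-3*(x + 6)^2)
Second-derivative test at each critical point:
  f''(-6) = 30 > 0 → local minimum

Critical points: x = -6 (local minimum)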